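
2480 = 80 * 31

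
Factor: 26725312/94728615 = 2^6*3^(-1)*5^(-1)*467^(-1)*13523^(-1)*417583^1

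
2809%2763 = 46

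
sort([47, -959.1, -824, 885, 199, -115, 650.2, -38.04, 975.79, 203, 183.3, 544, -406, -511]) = [-959.1, -824, -511, -406, -115, -38.04, 47, 183.3, 199, 203, 544, 650.2, 885, 975.79]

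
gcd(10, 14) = 2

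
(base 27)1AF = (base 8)1766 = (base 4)33312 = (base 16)3F6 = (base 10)1014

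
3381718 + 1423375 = 4805093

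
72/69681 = 24/23227 ≈ 0.00103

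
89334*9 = 804006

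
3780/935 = 4 + 8/187≈4.04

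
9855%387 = 180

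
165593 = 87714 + 77879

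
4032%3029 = 1003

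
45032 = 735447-690415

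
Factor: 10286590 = 2^1 * 5^1 * 29^1 * 79^1 * 449^1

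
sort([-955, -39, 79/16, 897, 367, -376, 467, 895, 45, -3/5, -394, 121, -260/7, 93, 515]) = [-955, -394, -376, -39, -260/7, -3/5, 79/16, 45, 93, 121, 367, 467, 515, 895, 897]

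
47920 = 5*9584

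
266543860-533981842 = -267437982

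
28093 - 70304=-42211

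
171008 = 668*256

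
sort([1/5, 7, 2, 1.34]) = [1/5, 1.34, 2, 7]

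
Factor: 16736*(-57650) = -1*2^6*5^2*523^1*1153^1 = -964830400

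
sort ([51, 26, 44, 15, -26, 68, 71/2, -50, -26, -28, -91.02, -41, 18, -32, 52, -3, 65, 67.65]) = [-91.02, -50, -41, -32, -28, -26, -26, -3, 15, 18, 26, 71/2, 44, 51, 52, 65, 67.65, 68]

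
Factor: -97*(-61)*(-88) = -1*2^3*11^1*61^1*97^1 = -520696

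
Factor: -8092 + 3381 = -1*7^1*673^1 = -4711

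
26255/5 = 5251 = 5251.00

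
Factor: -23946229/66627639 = -1*3^(-2)*13^(-1)*31^1*37^(-1)*15391^(-1)*772459^1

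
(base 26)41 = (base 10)105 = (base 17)63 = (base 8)151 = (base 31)3c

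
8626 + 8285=16911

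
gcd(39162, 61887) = 3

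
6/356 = 3/178 ≈ 0.0169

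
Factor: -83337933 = -1 * 3^1 * 7^1 * 19^2 * 10993^1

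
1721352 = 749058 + 972294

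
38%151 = 38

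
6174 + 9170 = 15344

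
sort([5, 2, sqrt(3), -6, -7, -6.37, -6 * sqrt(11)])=[-6 * sqrt(11), -7, -6.37, -6, sqrt(3), 2, 5]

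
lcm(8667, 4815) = 43335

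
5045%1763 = 1519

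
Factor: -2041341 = -1 * 3^1 * 19^1 * 59^1 * 607^1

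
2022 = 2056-34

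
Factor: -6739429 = -1*17^1*396437^1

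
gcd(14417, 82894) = 1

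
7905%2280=1065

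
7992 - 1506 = 6486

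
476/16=29 + 3/4=29.75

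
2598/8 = 324 + 3/4 = 324.75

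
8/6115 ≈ 0.00131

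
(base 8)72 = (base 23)2c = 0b111010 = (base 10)58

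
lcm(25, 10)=50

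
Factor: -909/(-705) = 3^1 * 5^(-1) * 47^(-1) * 101^1 = 303/235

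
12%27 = 12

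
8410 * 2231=18762710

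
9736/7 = 1390 + 6/7 ≈ 1390.86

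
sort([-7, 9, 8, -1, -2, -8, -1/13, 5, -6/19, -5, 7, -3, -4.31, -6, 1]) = [-8, -7, -6, -5, -4.31, -3, -2, -1, -6/19, -1/13, 1, 5, 7, 8, 9]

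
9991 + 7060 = 17051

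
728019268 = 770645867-42626599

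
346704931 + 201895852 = 548600783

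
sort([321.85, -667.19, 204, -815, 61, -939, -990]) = [-990, -939, -815, -667.19, 61, 204, 321.85]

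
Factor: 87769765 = 5^1*307^1*57179^1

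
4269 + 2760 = 7029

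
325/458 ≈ 0.710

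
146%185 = 146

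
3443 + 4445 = 7888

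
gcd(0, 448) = 448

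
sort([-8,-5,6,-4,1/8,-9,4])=[-9,-8,-5,-4,1/8,4,6]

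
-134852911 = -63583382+-71269529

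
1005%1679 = 1005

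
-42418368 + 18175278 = -24243090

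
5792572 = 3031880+2760692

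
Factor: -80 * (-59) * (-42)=-1 * 2^5 * 3^1 * 5^1 * 7^1 * 59^1=-198240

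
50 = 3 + 47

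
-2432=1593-4025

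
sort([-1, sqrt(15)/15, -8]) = [-8, -1, sqrt(15)/15]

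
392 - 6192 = -5800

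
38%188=38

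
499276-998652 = -499376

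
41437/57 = 726 + 55/57 ≈ 726.96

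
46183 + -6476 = 39707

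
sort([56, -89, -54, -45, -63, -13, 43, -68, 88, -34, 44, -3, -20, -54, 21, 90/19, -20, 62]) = [-89, -68, -63, -54, -54, -45, -34, -20, -20, -13, -3, 90/19, 21, 43, 44, 56, 62, 88]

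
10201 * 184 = 1876984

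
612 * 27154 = 16618248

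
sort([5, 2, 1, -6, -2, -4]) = [-6, -4, -2, 1, 2, 5]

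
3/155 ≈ 0.0194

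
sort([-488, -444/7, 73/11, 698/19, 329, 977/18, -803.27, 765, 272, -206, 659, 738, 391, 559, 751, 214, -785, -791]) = [-803.27, -791, -785, -488, -206, -444/7, 73/11, 698/19, 977/18, 214, 272, 329, 391, 559, 659, 738, 751, 765]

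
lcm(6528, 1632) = 6528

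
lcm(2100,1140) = 39900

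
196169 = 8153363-7957194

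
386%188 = 10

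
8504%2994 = 2516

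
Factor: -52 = -1 * 2^2 * 13^1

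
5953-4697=1256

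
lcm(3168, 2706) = 129888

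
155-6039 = -5884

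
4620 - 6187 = -1567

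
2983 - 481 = 2502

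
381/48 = 7 + 15/16 ≈ 7.94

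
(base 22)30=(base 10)66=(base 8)102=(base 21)33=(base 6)150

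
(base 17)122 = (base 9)401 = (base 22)eh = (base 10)325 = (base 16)145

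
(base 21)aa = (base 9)264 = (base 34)6g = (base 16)dc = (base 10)220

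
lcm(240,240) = 240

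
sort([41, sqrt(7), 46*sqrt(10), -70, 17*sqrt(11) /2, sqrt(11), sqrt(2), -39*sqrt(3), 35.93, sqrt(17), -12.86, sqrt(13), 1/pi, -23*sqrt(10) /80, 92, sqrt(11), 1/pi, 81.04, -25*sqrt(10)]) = [-25*sqrt(10), -70, -39*sqrt(3), -12.86, -23*sqrt(10) /80, 1/pi, 1/pi, sqrt(2), sqrt(7), sqrt(11), sqrt(11), sqrt(13), sqrt(17), 17*sqrt(11) /2, 35.93, 41, 81.04, 92, 46*sqrt(10)]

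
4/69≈0.0580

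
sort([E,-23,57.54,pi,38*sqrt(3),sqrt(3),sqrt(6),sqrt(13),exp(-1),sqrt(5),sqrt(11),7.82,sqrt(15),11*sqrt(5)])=[-23,exp(-1),sqrt(3),sqrt(5),sqrt(6),E,pi,sqrt(11),sqrt(13),sqrt(15),7.82,11*sqrt(5),57.54,38*sqrt(3)]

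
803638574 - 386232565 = 417406009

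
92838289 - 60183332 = 32654957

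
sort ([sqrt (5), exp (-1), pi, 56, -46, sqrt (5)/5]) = [-46, exp (-1), sqrt (5)/5, sqrt (5), pi, 56]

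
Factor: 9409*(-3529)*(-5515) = 5^1*97^2*1103^1*3529^1 = 183122050915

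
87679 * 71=6225209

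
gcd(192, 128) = 64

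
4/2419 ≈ 0.00165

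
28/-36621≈-0.000765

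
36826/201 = 183+43/201 ≈ 183.21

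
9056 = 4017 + 5039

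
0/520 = 0 = 0.00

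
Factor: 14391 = 3^3*13^1*41^1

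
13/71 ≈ 0.183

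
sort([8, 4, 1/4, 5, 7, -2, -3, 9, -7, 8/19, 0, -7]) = [-7, -7, -3, -2, 0, 1/4, 8/19, 4, 5, 7, 8, 9]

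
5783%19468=5783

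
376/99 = 3 + 79/99 ≈ 3.80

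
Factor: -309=-1*3^1*103^1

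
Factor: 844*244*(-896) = -1*2^11*7^1*61^1*211^1 = -184518656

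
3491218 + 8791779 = 12282997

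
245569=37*6637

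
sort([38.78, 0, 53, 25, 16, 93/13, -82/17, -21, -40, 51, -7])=[-40, -21, -7, -82/17, 0, 93/13, 16, 25, 38.78, 51, 53]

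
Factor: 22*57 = 2^1*3^1*11^1*19^1 = 1254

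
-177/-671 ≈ 0.264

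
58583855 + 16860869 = 75444724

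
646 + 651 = 1297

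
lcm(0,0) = 0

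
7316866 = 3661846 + 3655020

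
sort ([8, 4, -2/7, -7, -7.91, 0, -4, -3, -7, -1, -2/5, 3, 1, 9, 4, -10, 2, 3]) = [-10, -7.91, -7, -7, -4, -3, -1, -2/5, -2/7, 0, 1, 2, 3, 3, 4, 4, 8, 9]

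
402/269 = 1 + 133/269 ≈ 1.49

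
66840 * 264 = 17645760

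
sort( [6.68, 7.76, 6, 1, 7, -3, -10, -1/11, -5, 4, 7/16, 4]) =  [-10, -5, -3, -1/11, 7/16, 1, 4, 4, 6, 6.68, 7, 7.76]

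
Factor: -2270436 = -1*2^2*3^1*7^1*151^1*179^1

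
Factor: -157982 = -1*2^1*11^1*43^1*167^1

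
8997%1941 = 1233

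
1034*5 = 5170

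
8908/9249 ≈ 0.963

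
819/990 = 91/110 ≈ 0.827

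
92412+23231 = 115643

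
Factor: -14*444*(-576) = 2^9*3^3*7^1*37^1 = 3580416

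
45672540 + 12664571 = 58337111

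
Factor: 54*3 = 2^1*3^4 = 162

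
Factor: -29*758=-1*2^1*29^1*379^1=-21982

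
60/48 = 1 + 1/4 = 1.25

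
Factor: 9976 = 2^3 * 29^1 * 43^1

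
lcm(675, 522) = 39150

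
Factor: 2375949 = 3^1 * 491^1 * 1613^1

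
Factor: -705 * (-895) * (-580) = -1 * 2^2 * 3^1 * 5^3 * 29^1 * 47^1 * 179^1 = -365965500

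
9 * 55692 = 501228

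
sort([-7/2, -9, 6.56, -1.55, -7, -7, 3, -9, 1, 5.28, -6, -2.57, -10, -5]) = [-10, -9, -9, -7, -7, -6, -5, -7/2, -2.57, -1.55, 1, 3, 5.28, 6.56]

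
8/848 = 1/106 ≈ 0.00943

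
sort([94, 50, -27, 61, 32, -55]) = [-55, -27, 32, 50, 61, 94]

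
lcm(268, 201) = 804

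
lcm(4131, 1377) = 4131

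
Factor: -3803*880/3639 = -1*2^4*3^ (-1)*5^1*11^1*1213^ (-1)*3803^1 = -3346640/3639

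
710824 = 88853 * 8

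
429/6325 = 39/575 ≈ 0.0678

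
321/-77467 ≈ -0.00414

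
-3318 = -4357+1039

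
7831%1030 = 621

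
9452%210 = 2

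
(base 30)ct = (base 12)285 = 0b110000101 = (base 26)ep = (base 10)389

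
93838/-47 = -1996 - 26/47 ≈ -1996.55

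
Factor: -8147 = -1 * 8147^1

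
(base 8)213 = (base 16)8b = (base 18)7d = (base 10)139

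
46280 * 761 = 35219080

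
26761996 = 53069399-26307403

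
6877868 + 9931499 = 16809367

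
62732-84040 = -21308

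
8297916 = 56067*148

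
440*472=207680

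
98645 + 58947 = 157592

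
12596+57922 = 70518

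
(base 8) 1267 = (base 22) 19d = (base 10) 695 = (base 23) 175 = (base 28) on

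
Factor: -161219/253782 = -1*2^(-1)*3^(-2)*23^(-1)*263^1 = -263/414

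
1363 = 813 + 550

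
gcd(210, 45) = 15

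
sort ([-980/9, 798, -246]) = [-246, -980/9, 798]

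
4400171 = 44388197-39988026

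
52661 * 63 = 3317643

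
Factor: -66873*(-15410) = 2^1*3^1*5^1*23^1*67^1*22291^1 = 1030512930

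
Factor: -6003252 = -1*2^2*3^2*103^1*1619^1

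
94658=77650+17008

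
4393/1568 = 2 + 1257/1568 ≈ 2.80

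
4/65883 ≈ 0.0000607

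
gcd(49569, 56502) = 3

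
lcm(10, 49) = 490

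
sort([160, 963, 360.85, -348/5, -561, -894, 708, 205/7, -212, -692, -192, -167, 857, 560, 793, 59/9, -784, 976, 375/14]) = [-894, -784, -692, -561, -212, -192, -167, -348/5, 59/9, 375/14, 205/7, 160, 360.85, 560, 708, 793, 857, 963, 976]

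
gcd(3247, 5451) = 1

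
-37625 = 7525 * (-5)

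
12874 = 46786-33912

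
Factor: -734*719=-1*2^1*367^1*719^1=-527746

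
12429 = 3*4143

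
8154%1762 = 1106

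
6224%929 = 650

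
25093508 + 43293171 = 68386679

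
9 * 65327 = 587943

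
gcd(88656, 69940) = 4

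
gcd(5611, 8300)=1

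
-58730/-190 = 5873/19 ≈ 309.11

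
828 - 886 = -58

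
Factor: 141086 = 2^1*11^3*53^1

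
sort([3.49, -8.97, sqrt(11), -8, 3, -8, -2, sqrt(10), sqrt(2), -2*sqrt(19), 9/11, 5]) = [-8.97, -2*sqrt(19), -8, -8, -2, 9/11, sqrt(2), 3, sqrt(10), sqrt(11), 3.49, 5]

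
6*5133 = 30798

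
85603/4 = 21400 + 3/4 = 21400.75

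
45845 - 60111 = -14266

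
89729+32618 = 122347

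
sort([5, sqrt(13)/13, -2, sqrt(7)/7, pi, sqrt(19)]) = [-2, sqrt(13)/13, sqrt(7)/7, pi, sqrt(19), 5]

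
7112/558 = 12 + 208/279 ≈ 12.75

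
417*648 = 270216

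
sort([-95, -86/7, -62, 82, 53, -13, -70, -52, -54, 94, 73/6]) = [-95, -70, -62, -54, -52, -13, -86/7, 73/6, 53, 82, 94]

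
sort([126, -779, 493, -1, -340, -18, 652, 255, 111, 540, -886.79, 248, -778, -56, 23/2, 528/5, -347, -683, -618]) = [-886.79, -779, -778, -683, -618, -347, -340, -56, -18, -1, 23/2, 528/5, 111, 126, 248, 255, 493, 540, 652]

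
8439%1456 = 1159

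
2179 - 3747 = -1568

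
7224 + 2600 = 9824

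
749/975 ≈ 0.768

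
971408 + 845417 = 1816825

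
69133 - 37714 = 31419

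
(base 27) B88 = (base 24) E7B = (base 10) 8243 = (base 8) 20063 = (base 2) 10000000110011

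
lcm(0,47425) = 0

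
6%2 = 0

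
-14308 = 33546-47854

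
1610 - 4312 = -2702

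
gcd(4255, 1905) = 5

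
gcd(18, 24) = 6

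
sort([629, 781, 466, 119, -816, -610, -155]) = [-816, -610, -155, 119, 466, 629, 781]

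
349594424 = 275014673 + 74579751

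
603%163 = 114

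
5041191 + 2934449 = 7975640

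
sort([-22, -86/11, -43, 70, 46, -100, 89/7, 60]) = [-100, -43, -22, -86/11, 89/7, 46, 60, 70]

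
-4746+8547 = 3801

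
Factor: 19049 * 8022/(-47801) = -1 * 2^1 * 3^1 * 7^1 * 13^(-1) * 43^1 * 191^1 * 443^1 * 3677^(-1) = -152811078/47801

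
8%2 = 0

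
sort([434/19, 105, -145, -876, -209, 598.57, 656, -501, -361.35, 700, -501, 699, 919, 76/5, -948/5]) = [-876, -501, -501, -361.35, -209, -948/5, -145, 76/5, 434/19, 105, 598.57, 656, 699, 700, 919]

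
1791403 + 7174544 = 8965947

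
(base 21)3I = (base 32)2H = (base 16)51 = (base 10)81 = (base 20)41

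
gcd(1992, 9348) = 12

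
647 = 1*647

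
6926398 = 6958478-32080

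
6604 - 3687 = 2917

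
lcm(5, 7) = 35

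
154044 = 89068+64976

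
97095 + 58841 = 155936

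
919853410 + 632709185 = 1552562595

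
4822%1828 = 1166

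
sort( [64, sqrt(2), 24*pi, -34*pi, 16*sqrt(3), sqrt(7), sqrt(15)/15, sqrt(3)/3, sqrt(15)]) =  [-34*pi, sqrt(15)/15, sqrt(3)/3, sqrt(2), sqrt(7), sqrt(15), 16*sqrt(3), 64, 24*pi]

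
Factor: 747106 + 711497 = 3^2*43^1*3769^1 = 1458603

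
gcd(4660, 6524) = 932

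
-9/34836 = -3/11612 ≈ -0.000258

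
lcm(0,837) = 0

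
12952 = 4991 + 7961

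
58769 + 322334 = 381103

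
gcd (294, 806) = 2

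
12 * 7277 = 87324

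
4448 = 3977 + 471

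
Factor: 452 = 2^2 * 113^1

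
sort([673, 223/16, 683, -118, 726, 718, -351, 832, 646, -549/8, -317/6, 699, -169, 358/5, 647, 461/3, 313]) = [-351, -169, -118, -549/8, -317/6, 223/16, 358/5, 461/3, 313, 646, 647, 673, 683, 699, 718, 726, 832]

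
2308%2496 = 2308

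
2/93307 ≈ 0.0000214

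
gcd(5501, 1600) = 1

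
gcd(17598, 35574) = 42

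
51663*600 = 30997800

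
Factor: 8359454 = 2^1*4179727^1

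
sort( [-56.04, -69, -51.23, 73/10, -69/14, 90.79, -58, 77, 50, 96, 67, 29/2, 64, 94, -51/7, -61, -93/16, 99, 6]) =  [-69, -61, -58, -56.04, -51.23, -51/7, -93/16, -69/14, 6, 73/10, 29/2, 50, 64, 67, 77, 90.79, 94, 96, 99]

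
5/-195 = -1/39 ≈ -0.0256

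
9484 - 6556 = 2928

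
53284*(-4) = -213136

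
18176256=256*71001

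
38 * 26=988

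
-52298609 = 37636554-89935163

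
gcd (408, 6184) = 8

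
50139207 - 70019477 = -19880270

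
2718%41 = 12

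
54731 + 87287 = 142018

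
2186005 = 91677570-89491565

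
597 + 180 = 777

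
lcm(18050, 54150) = 54150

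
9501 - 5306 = 4195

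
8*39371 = 314968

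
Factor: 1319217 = 3^1*17^1*25867^1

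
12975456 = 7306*1776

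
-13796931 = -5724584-8072347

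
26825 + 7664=34489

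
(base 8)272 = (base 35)5b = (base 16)ba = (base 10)186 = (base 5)1221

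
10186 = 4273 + 5913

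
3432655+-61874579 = -58441924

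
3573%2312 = 1261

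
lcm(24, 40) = 120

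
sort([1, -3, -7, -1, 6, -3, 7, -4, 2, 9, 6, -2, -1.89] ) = [-7, -4, -3, -3, -2, -1.89, -1, 1, 2, 6, 6, 7, 9] 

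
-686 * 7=-4802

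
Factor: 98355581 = 83^1 * 181^1 * 6547^1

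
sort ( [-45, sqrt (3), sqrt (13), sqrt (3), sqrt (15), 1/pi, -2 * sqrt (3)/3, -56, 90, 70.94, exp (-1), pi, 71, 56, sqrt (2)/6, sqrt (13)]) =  [-56, -45, -2 * sqrt (3)/3, sqrt (2)/6, 1/pi, exp (-1), sqrt (3), sqrt (3), pi, sqrt (13), sqrt (13), sqrt (15), 56, 70.94, 71, 90]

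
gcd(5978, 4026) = 122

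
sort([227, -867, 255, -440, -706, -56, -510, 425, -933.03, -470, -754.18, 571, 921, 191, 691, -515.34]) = [-933.03, -867, -754.18, -706, -515.34, -510, -470, -440, -56, 191, 227, 255, 425, 571, 691, 921]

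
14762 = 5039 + 9723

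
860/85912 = 215/21478 ≈ 0.0100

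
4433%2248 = 2185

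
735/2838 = 245/946≈0.259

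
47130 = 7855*6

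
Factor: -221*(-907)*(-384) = -1*2^7*3^1*13^1*17^1*907^1 = -76971648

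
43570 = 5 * 8714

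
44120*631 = 27839720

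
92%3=2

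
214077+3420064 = 3634141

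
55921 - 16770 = 39151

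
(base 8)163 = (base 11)a5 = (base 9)137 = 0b1110011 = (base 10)115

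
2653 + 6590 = 9243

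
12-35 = -23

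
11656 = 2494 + 9162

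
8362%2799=2764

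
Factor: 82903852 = 2^2*347^1*59729^1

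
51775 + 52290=104065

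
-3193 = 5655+-8848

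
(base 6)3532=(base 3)1011102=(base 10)848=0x350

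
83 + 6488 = 6571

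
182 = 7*26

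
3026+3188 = 6214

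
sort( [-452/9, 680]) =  [-452/9, 680]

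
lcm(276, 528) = 12144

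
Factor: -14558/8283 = -1 * 2^1 * 3^(-1) * 11^(-1) * 29^1 = -58/33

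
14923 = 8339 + 6584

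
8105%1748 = 1113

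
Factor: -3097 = -1 * 19^1 * 163^1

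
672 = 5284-4612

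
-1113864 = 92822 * (-12)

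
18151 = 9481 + 8670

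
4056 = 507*8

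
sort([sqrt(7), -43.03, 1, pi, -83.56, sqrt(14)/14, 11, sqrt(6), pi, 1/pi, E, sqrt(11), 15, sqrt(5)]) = [-83.56, -43.03, sqrt(14)/14, 1/pi, 1, sqrt(5), sqrt(6), sqrt(7), E, pi, pi, sqrt(11), 11, 15]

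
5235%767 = 633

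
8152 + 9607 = 17759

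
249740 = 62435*4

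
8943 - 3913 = 5030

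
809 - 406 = 403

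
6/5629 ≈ 0.00107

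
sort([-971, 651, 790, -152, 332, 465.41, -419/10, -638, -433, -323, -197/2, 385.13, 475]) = [-971, -638, -433, -323, -152, -197/2, -419/10, 332, 385.13, 465.41, 475, 651, 790]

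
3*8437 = 25311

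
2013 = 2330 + -317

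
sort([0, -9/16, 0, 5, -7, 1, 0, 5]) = [-7, -9/16, 0, 0, 0, 1, 5, 5]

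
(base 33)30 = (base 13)78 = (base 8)143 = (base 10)99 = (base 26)3l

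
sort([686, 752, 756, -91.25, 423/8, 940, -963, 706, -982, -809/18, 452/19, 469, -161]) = [-982, -963, -161, -91.25, -809/18, 452/19, 423/8, 469, 686, 706, 752, 756, 940]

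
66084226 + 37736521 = 103820747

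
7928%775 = 178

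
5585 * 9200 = 51382000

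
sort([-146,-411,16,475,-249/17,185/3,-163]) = [-411,-163,-146,-249/17,16,185/3,475]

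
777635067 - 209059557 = 568575510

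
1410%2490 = 1410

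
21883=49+21834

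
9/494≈0.0182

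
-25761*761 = -19604121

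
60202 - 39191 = 21011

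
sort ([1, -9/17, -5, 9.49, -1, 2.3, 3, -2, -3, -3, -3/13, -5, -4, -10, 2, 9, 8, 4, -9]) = [-10, -9, -5, -5, -4, -3, -3, -2, -1, -9/17, -3/13, 1, 2, 2.3, 3, 4, 8, 9, 9.49]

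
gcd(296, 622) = 2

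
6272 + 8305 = 14577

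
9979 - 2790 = 7189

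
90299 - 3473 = 86826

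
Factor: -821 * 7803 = -1 * 3^3 * 17^2 * 821^1 = -6406263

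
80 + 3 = 83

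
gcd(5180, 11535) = 5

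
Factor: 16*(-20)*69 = -1*2^6*3^1*5^1*23^1 = -22080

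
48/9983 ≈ 0.00481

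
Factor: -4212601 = -1 * 4212601^1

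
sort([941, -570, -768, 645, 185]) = [-768, -570, 185, 645, 941]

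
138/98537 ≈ 0.00140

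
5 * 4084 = 20420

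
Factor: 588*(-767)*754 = -1*2^3*3^1*7^2*13^2*29^1*59^1 = -340050984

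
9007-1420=7587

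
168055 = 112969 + 55086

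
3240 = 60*54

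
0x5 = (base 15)5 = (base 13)5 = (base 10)5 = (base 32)5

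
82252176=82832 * 993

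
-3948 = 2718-6666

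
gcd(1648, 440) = 8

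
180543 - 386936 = -206393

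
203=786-583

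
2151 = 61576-59425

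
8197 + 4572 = 12769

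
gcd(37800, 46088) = 56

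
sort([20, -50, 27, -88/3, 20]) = [-50, -88/3, 20, 20, 27]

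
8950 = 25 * 358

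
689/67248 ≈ 0.0102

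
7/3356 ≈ 0.00209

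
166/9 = 18 + 4/9 ≈ 18.44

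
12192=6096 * 2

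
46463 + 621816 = 668279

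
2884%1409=66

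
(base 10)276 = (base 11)231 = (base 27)a6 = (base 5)2101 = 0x114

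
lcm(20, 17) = 340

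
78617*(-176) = -13836592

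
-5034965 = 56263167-61298132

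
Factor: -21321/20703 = -1*3^1*23^1*67^(-1) = -69/67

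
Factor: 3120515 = 5^1*571^1*1093^1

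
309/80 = 3+69/80 ≈ 3.86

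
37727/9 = 4191 + 8/9 ≈ 4191.89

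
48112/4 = 12028 = 12028.00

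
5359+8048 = 13407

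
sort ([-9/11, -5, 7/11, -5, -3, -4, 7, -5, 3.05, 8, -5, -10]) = [-10, -5, -5, -5, -5, -4, -3, -9/11, 7/11, 3.05, 7, 8]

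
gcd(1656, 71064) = 72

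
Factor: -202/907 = -1 * 2^1 * 101^1 * 907^(-1)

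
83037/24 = 27679/8 ≈ 3459.88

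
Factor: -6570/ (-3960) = 2^ (-2) * 11^ (-1) * 73^1 = 73/44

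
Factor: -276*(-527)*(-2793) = -1*2^2*3^2*7^2*17^1*19^1*23^1*31^1 = -406247436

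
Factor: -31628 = -1*2^2*7907^1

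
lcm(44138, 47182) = 1368278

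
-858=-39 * 22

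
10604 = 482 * 22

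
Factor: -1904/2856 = -1*2^1*3^(-1) = -2/3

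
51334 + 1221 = 52555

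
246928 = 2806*88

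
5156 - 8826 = -3670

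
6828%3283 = 262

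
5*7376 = 36880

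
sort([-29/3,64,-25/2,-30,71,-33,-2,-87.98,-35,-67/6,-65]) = [-87.98,-65,-35,-33,-30,-25/2,-67/6,-29/3,-2,64,71]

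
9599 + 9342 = 18941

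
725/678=1 + 47/678 ≈ 1.07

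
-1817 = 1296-3113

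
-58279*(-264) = 15385656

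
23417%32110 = 23417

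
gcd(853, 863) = 1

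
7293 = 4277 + 3016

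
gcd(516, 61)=1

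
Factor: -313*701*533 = -1*13^1*41^1*313^1*701^1 = -116947129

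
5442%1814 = 0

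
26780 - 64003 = -37223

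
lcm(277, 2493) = 2493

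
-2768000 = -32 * 86500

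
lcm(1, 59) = 59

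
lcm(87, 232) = 696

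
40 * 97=3880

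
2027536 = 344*5894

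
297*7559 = 2245023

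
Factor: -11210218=-1*2^1*547^1*10247^1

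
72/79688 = 9/9961 ≈ 0.000904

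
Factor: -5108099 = -1 * 43^1 * 211^1 * 563^1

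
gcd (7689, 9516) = 3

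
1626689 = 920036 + 706653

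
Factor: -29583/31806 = -1*2^(-1)*3^(-1)*31^(-1)*173^1 = -173/186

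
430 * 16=6880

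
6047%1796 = 659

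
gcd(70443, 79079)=1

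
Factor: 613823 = 7^2 * 12527^1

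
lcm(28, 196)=196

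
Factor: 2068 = 2^2 * 11^1 * 47^1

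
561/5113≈0.110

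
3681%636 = 501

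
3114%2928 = 186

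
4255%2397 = 1858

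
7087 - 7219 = -132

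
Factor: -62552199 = -1*3^1*19^1*127^1*8641^1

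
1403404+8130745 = 9534149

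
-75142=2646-77788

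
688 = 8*86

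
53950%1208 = 798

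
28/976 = 7/244 ≈ 0.0287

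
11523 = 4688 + 6835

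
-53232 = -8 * 6654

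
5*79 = 395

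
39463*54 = 2131002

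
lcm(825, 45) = 2475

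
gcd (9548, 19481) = 77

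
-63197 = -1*63197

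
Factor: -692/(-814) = 2^1*11^(-1)*37^(-1)*173^1 = 346/407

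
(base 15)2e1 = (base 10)661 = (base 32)kl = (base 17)24f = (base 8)1225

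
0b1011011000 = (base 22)1b2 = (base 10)728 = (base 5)10403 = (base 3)222222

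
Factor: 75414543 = 3^1 * 25138181^1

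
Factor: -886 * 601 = -1 * 2^1 * 443^1 * 601^1 = -532486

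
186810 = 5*37362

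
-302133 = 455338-757471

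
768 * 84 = 64512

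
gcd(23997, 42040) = 1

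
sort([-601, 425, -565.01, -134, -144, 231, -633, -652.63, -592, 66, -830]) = [-830, -652.63, -633, -601, -592, -565.01, -144, -134, 66, 231, 425]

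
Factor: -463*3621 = -1*3^1*17^1*71^1*463^1 = -1676523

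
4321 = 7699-3378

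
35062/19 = 1845 + 7/19 ≈ 1845.37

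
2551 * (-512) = -1306112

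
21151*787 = 16645837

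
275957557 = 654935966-378978409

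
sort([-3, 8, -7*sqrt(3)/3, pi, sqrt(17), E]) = [-7*sqrt(3)/3, -3, E, pi, sqrt(17), 8]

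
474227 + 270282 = 744509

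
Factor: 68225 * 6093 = 3^2 * 5^2 * 677^1 * 2729^1 = 415694925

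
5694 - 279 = 5415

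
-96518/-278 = 347 + 26/139 ≈ 347.19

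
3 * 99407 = 298221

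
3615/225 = 241/15 ≈ 16.07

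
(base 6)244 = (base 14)72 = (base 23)48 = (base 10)100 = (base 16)64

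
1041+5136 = 6177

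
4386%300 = 186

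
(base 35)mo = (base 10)794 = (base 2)1100011010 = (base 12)562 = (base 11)662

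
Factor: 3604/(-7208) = -1 * 2^(-1) = -1/2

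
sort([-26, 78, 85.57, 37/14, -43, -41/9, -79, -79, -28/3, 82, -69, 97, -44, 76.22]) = [-79, -79, -69, -44, -43, -26, -28/3, -41/9, 37/14, 76.22, 78, 82, 85.57, 97]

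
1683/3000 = 561/1000 = 0.561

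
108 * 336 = 36288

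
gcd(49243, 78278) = 1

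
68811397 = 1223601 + 67587796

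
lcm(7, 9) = 63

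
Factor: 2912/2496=2^(-1)*3^(-1)*7^1=7/6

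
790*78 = 61620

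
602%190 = 32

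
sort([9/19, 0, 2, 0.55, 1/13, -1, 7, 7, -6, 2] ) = [-6, -1, 0, 1/13, 9/19, 0.55, 2, 2, 7, 7] 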